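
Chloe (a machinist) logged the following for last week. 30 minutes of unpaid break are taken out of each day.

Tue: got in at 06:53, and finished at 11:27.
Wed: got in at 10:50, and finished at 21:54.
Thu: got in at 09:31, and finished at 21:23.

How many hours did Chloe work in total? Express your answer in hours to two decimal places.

26.00 hours

Tue: 06:53–11:27 = 4 h 34 min; less 30 min break → 4 h 4 min
Wed: 10:50–21:54 = 11 h 4 min; less 30 min break → 10 h 34 min
Thu: 09:31–21:23 = 11 h 52 min; less 30 min break → 11 h 22 min
Total: 4 h 4 min + 10 h 34 min + 11 h 22 min = 26 h 0 min.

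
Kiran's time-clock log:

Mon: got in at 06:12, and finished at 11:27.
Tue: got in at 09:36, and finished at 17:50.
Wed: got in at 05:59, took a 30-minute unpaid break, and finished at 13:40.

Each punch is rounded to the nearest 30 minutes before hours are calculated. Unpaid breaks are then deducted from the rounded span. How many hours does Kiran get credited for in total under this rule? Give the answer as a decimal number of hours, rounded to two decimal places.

21.00 hours

Mon: in 06:12→06:00, out 11:27→11:30; 5 h 30 min
Tue: in 09:36→09:30, out 17:50→18:00; 8 h 30 min
Wed: in 05:59→06:00, out 13:40→13:30; 7 h 30 min − 30 min = 7 h 0 min
Total credited: 21 h 0 min.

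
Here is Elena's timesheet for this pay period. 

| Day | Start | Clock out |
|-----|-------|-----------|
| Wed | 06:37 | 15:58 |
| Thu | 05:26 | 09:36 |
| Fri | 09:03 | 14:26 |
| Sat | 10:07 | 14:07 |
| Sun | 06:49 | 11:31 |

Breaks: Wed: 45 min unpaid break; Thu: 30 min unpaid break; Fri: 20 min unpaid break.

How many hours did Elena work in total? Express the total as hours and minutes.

26 h 1 min

Wed: 06:37–15:58 = 9 h 21 min; less 45 min break → 8 h 36 min
Thu: 05:26–09:36 = 4 h 10 min; less 30 min break → 3 h 40 min
Fri: 09:03–14:26 = 5 h 23 min; less 20 min break → 5 h 3 min
Sat: 10:07–14:07 = 4 h 0 min
Sun: 06:49–11:31 = 4 h 42 min
Total: 8 h 36 min + 3 h 40 min + 5 h 3 min + 4 h 0 min + 4 h 42 min = 26 h 1 min.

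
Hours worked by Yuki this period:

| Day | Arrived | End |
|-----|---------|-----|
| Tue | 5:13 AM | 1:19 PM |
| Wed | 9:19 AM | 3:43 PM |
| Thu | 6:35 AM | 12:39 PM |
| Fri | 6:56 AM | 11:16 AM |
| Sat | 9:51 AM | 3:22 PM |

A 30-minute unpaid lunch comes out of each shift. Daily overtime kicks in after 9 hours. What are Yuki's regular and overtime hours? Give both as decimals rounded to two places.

Regular 27.92 hours, overtime 0.00 hours

Tue: 5:13 AM–1:19 PM = 8 h 6 min; less 30 min break → 7 h 36 min
Wed: 9:19 AM–3:43 PM = 6 h 24 min; less 30 min break → 5 h 54 min
Thu: 6:35 AM–12:39 PM = 6 h 4 min; less 30 min break → 5 h 34 min
Fri: 6:56 AM–11:16 AM = 4 h 20 min; less 30 min break → 3 h 50 min
Sat: 9:51 AM–3:22 PM = 5 h 31 min; less 30 min break → 5 h 1 min
Tue reg 7 h 36 min / OT 0 h 0 min; Wed reg 5 h 54 min / OT 0 h 0 min; Thu reg 5 h 34 min / OT 0 h 0 min; Fri reg 3 h 50 min / OT 0 h 0 min; Sat reg 5 h 1 min / OT 0 h 0 min.
Totals: regular 27 h 55 min, overtime 0 h 0 min.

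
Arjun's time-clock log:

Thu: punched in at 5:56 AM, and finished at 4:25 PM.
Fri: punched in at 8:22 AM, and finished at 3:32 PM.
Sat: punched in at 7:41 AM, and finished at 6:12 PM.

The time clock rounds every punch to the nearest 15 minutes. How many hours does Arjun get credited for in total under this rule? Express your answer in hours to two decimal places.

28.25 hours

Thu: in 5:56 AM→6:00 AM, out 4:25 PM→4:30 PM; 10 h 30 min
Fri: in 8:22 AM→8:15 AM, out 3:32 PM→3:30 PM; 7 h 15 min
Sat: in 7:41 AM→7:45 AM, out 6:12 PM→6:15 PM; 10 h 30 min
Total credited: 28 h 15 min.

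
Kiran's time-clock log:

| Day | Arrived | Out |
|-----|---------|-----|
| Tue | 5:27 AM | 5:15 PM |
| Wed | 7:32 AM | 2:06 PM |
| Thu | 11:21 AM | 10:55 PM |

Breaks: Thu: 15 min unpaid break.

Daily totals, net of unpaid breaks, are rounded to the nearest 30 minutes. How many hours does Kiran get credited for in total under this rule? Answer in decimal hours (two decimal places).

Tue: 5:27 AM–5:15 PM = 11 h 48 min → rounds to 12 h 0 min
Wed: 7:32 AM–2:06 PM = 6 h 34 min → rounds to 6 h 30 min
Thu: 11:21 AM–10:55 PM = 11 h 34 min − 15 min = 11 h 19 min → rounds to 11 h 30 min
Total credited: 30 h 0 min.

30.00 hours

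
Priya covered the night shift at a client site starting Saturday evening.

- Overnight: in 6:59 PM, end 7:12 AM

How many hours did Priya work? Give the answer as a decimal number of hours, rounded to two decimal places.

12.22 hours

Overnight: 6:59 PM → midnight = 5 h 1 min; midnight → 7:12 AM = 7 h 12 min; span 12 h 13 min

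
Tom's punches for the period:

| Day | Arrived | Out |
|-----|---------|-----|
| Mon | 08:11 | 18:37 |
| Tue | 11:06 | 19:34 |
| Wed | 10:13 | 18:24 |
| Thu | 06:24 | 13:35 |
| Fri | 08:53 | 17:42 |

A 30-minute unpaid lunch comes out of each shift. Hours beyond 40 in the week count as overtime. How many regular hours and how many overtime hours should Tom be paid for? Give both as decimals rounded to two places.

Regular 40.00 hours, overtime 0.58 hours

Mon: 08:11–18:37 = 10 h 26 min; less 30 min break → 9 h 56 min
Tue: 11:06–19:34 = 8 h 28 min; less 30 min break → 7 h 58 min
Wed: 10:13–18:24 = 8 h 11 min; less 30 min break → 7 h 41 min
Thu: 06:24–13:35 = 7 h 11 min; less 30 min break → 6 h 41 min
Fri: 08:53–17:42 = 8 h 49 min; less 30 min break → 8 h 19 min
Total worked: 40 h 35 min = 40.58 h.
Threshold 40 h → overtime 0 h 35 min, regular 40 h 0 min.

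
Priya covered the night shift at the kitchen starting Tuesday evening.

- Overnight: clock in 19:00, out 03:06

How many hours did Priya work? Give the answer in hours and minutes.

8 h 6 min

Overnight: 19:00 → midnight = 5 h 0 min; midnight → 03:06 = 3 h 6 min; span 8 h 6 min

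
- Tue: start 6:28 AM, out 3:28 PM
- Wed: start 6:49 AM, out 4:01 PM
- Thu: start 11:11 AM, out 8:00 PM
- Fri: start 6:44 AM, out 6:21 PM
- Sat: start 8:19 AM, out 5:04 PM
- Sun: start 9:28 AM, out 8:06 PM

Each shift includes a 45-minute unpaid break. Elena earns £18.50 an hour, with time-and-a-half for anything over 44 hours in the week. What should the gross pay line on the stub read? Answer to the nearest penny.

£1078.09

Tue: 6:28 AM–3:28 PM = 9 h 0 min; less 45 min break → 8 h 15 min
Wed: 6:49 AM–4:01 PM = 9 h 12 min; less 45 min break → 8 h 27 min
Thu: 11:11 AM–8:00 PM = 8 h 49 min; less 45 min break → 8 h 4 min
Fri: 6:44 AM–6:21 PM = 11 h 37 min; less 45 min break → 10 h 52 min
Sat: 8:19 AM–5:04 PM = 8 h 45 min; less 45 min break → 8 h 0 min
Sun: 9:28 AM–8:06 PM = 10 h 38 min; less 45 min break → 9 h 53 min
Total worked: 53 h 31 min = 3211 min.
Regular 44 h 0 min = 2640 min at £18.50/h; overtime 9 h 31 min = 571 min at £27.75/h.
Pay = (2640 × £18.50 + 571 × £27.75) ÷ 60 = £1078.09.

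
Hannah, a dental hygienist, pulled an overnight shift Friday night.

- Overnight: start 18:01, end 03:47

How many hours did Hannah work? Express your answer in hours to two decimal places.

Overnight: 18:01 → midnight = 5 h 59 min; midnight → 03:47 = 3 h 47 min; span 9 h 46 min

9.77 hours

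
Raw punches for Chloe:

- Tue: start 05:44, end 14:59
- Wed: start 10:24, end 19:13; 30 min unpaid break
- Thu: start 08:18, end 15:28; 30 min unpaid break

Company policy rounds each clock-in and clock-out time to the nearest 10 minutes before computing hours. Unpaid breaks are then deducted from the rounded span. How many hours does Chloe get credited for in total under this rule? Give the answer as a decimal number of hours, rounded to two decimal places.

Tue: in 05:44→05:40, out 14:59→15:00; 9 h 20 min
Wed: in 10:24→10:20, out 19:13→19:10; 8 h 50 min − 30 min = 8 h 20 min
Thu: in 08:18→08:20, out 15:28→15:30; 7 h 10 min − 30 min = 6 h 40 min
Total credited: 24 h 20 min.

24.33 hours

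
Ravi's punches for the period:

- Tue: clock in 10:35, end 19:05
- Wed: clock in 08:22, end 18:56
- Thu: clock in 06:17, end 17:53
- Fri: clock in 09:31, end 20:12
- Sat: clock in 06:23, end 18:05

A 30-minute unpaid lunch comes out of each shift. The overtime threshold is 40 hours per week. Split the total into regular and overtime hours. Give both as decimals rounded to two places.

Regular 40.00 hours, overtime 10.55 hours

Tue: 10:35–19:05 = 8 h 30 min; less 30 min break → 8 h 0 min
Wed: 08:22–18:56 = 10 h 34 min; less 30 min break → 10 h 4 min
Thu: 06:17–17:53 = 11 h 36 min; less 30 min break → 11 h 6 min
Fri: 09:31–20:12 = 10 h 41 min; less 30 min break → 10 h 11 min
Sat: 06:23–18:05 = 11 h 42 min; less 30 min break → 11 h 12 min
Total worked: 50 h 33 min = 50.55 h.
Threshold 40 h → overtime 10 h 33 min, regular 40 h 0 min.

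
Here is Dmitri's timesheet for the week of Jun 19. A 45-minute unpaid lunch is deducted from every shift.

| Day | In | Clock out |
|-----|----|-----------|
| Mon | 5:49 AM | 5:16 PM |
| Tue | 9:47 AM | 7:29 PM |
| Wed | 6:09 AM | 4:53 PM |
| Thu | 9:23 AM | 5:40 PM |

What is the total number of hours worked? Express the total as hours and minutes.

Mon: 5:49 AM–5:16 PM = 11 h 27 min; less 45 min break → 10 h 42 min
Tue: 9:47 AM–7:29 PM = 9 h 42 min; less 45 min break → 8 h 57 min
Wed: 6:09 AM–4:53 PM = 10 h 44 min; less 45 min break → 9 h 59 min
Thu: 9:23 AM–5:40 PM = 8 h 17 min; less 45 min break → 7 h 32 min
Total: 10 h 42 min + 8 h 57 min + 9 h 59 min + 7 h 32 min = 37 h 10 min.

37 h 10 min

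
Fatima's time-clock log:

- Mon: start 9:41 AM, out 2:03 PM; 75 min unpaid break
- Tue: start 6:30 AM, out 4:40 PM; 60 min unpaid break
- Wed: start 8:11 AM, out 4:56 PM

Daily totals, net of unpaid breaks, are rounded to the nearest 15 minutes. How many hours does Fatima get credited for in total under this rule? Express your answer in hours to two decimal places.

21.00 hours

Mon: 9:41 AM–2:03 PM = 4 h 22 min − 75 min = 3 h 7 min → rounds to 3 h 0 min
Tue: 6:30 AM–4:40 PM = 10 h 10 min − 60 min = 9 h 10 min → rounds to 9 h 15 min
Wed: 8:11 AM–4:56 PM = 8 h 45 min → rounds to 8 h 45 min
Total credited: 21 h 0 min.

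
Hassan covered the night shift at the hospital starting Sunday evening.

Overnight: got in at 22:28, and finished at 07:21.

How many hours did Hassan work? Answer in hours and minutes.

Overnight: 22:28 → midnight = 1 h 32 min; midnight → 07:21 = 7 h 21 min; span 8 h 53 min

8 h 53 min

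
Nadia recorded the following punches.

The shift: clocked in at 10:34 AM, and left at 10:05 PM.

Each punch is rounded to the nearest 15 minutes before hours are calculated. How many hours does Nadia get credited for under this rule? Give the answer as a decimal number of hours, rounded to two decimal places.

The shift: in 10:34 AM→10:30 AM, out 10:05 PM→10:00 PM; 11 h 30 min

11.50 hours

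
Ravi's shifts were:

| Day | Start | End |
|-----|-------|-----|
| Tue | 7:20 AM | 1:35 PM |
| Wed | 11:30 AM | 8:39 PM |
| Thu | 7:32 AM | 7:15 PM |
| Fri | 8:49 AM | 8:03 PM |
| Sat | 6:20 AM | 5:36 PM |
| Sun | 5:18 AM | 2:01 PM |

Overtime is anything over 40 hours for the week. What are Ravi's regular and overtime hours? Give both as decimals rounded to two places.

Tue: 7:20 AM–1:35 PM = 6 h 15 min
Wed: 11:30 AM–8:39 PM = 9 h 9 min
Thu: 7:32 AM–7:15 PM = 11 h 43 min
Fri: 8:49 AM–8:03 PM = 11 h 14 min
Sat: 6:20 AM–5:36 PM = 11 h 16 min
Sun: 5:18 AM–2:01 PM = 8 h 43 min
Total worked: 58 h 20 min = 58.33 h.
Threshold 40 h → overtime 18 h 20 min, regular 40 h 0 min.

Regular 40.00 hours, overtime 18.33 hours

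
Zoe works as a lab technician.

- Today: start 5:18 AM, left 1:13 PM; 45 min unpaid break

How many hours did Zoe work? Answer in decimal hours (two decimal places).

7.17 hours

Today: 5:18 AM–1:13 PM = 7 h 55 min; less 45 min break → 7 h 10 min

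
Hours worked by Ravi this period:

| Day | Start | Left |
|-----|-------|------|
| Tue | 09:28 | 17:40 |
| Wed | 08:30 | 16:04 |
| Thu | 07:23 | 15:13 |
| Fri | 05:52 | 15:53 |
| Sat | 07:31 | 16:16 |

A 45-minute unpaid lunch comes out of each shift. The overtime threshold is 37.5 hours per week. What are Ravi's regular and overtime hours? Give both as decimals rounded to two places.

Tue: 09:28–17:40 = 8 h 12 min; less 45 min break → 7 h 27 min
Wed: 08:30–16:04 = 7 h 34 min; less 45 min break → 6 h 49 min
Thu: 07:23–15:13 = 7 h 50 min; less 45 min break → 7 h 5 min
Fri: 05:52–15:53 = 10 h 1 min; less 45 min break → 9 h 16 min
Sat: 07:31–16:16 = 8 h 45 min; less 45 min break → 8 h 0 min
Total worked: 38 h 37 min = 38.62 h.
Threshold 37.5 h → overtime 1 h 7 min, regular 37 h 30 min.

Regular 37.50 hours, overtime 1.12 hours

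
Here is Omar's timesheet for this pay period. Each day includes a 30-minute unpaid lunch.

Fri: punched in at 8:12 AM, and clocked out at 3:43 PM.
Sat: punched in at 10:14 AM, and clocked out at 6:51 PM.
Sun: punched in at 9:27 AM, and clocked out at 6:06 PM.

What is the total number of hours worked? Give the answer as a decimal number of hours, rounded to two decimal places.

Fri: 8:12 AM–3:43 PM = 7 h 31 min; less 30 min break → 7 h 1 min
Sat: 10:14 AM–6:51 PM = 8 h 37 min; less 30 min break → 8 h 7 min
Sun: 9:27 AM–6:06 PM = 8 h 39 min; less 30 min break → 8 h 9 min
Total: 7 h 1 min + 8 h 7 min + 8 h 9 min = 23 h 17 min.

23.28 hours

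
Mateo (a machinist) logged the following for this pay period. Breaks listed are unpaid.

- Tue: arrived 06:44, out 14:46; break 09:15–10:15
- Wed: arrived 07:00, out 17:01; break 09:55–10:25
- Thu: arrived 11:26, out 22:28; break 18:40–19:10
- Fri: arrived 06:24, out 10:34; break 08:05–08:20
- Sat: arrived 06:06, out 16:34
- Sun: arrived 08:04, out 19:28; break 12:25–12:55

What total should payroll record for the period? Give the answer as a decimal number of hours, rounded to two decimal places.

52.37 hours

Tue: 06:44–14:46 = 8 h 2 min; less 60 min break → 7 h 2 min
Wed: 07:00–17:01 = 10 h 1 min; less 30 min break → 9 h 31 min
Thu: 11:26–22:28 = 11 h 2 min; less 30 min break → 10 h 32 min
Fri: 06:24–10:34 = 4 h 10 min; less 15 min break → 3 h 55 min
Sat: 06:06–16:34 = 10 h 28 min
Sun: 08:04–19:28 = 11 h 24 min; less 30 min break → 10 h 54 min
Total: 7 h 2 min + 9 h 31 min + 10 h 32 min + 3 h 55 min + 10 h 28 min + 10 h 54 min = 52 h 22 min.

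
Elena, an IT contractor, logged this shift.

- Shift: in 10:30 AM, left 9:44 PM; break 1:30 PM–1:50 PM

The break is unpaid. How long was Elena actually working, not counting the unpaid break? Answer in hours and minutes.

Shift: 10:30 AM–9:44 PM = 11 h 14 min; less 20 min break → 10 h 54 min

10 h 54 min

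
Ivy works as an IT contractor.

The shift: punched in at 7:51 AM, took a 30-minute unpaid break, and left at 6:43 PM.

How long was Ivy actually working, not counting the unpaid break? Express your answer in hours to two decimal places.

The shift: 7:51 AM–6:43 PM = 10 h 52 min; less 30 min break → 10 h 22 min

10.37 hours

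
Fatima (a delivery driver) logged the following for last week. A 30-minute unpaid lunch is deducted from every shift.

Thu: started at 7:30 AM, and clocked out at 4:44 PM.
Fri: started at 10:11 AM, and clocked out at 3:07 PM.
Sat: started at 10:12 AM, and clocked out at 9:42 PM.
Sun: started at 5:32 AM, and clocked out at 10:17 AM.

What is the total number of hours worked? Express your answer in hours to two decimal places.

Thu: 7:30 AM–4:44 PM = 9 h 14 min; less 30 min break → 8 h 44 min
Fri: 10:11 AM–3:07 PM = 4 h 56 min; less 30 min break → 4 h 26 min
Sat: 10:12 AM–9:42 PM = 11 h 30 min; less 30 min break → 11 h 0 min
Sun: 5:32 AM–10:17 AM = 4 h 45 min; less 30 min break → 4 h 15 min
Total: 8 h 44 min + 4 h 26 min + 11 h 0 min + 4 h 15 min = 28 h 25 min.

28.42 hours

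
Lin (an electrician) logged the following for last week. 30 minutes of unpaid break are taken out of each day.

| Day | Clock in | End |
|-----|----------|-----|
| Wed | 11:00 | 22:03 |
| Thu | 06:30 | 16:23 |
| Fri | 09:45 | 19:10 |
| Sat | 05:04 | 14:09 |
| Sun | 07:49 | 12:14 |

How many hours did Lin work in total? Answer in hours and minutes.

Wed: 11:00–22:03 = 11 h 3 min; less 30 min break → 10 h 33 min
Thu: 06:30–16:23 = 9 h 53 min; less 30 min break → 9 h 23 min
Fri: 09:45–19:10 = 9 h 25 min; less 30 min break → 8 h 55 min
Sat: 05:04–14:09 = 9 h 5 min; less 30 min break → 8 h 35 min
Sun: 07:49–12:14 = 4 h 25 min; less 30 min break → 3 h 55 min
Total: 10 h 33 min + 9 h 23 min + 8 h 55 min + 8 h 35 min + 3 h 55 min = 41 h 21 min.

41 h 21 min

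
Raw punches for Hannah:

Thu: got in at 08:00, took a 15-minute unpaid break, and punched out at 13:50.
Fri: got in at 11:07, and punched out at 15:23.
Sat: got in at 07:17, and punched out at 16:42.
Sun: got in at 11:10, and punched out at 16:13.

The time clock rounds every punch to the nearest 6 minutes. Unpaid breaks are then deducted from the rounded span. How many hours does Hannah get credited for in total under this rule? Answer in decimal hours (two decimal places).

24.25 hours

Thu: in 08:00→08:00, out 13:50→13:48; 5 h 48 min − 15 min = 5 h 33 min
Fri: in 11:07→11:06, out 15:23→15:24; 4 h 18 min
Sat: in 07:17→07:18, out 16:42→16:42; 9 h 24 min
Sun: in 11:10→11:12, out 16:13→16:12; 5 h 0 min
Total credited: 24 h 15 min.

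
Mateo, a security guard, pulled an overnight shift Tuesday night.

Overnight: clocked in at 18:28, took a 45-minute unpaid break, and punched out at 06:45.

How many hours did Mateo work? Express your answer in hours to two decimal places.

Overnight: 18:28 → midnight = 5 h 32 min; midnight → 06:45 = 6 h 45 min; span 12 h 17 min; less 45 min break → 11 h 32 min

11.53 hours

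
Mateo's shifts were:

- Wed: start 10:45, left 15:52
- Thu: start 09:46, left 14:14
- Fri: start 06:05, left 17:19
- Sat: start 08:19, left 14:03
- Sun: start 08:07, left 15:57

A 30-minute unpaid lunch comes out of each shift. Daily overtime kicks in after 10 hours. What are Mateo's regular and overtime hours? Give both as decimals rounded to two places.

Regular 31.15 hours, overtime 0.73 hours

Wed: 10:45–15:52 = 5 h 7 min; less 30 min break → 4 h 37 min
Thu: 09:46–14:14 = 4 h 28 min; less 30 min break → 3 h 58 min
Fri: 06:05–17:19 = 11 h 14 min; less 30 min break → 10 h 44 min
Sat: 08:19–14:03 = 5 h 44 min; less 30 min break → 5 h 14 min
Sun: 08:07–15:57 = 7 h 50 min; less 30 min break → 7 h 20 min
Wed reg 4 h 37 min / OT 0 h 0 min; Thu reg 3 h 58 min / OT 0 h 0 min; Fri reg 10 h 0 min / OT 0 h 44 min; Sat reg 5 h 14 min / OT 0 h 0 min; Sun reg 7 h 20 min / OT 0 h 0 min.
Totals: regular 31 h 9 min, overtime 0 h 44 min.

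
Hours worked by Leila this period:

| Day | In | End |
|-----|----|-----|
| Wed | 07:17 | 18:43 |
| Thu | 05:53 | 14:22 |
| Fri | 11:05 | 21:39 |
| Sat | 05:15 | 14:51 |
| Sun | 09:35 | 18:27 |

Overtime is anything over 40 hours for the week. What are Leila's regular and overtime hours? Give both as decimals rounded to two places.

Wed: 07:17–18:43 = 11 h 26 min
Thu: 05:53–14:22 = 8 h 29 min
Fri: 11:05–21:39 = 10 h 34 min
Sat: 05:15–14:51 = 9 h 36 min
Sun: 09:35–18:27 = 8 h 52 min
Total worked: 48 h 57 min = 48.95 h.
Threshold 40 h → overtime 8 h 57 min, regular 40 h 0 min.

Regular 40.00 hours, overtime 8.95 hours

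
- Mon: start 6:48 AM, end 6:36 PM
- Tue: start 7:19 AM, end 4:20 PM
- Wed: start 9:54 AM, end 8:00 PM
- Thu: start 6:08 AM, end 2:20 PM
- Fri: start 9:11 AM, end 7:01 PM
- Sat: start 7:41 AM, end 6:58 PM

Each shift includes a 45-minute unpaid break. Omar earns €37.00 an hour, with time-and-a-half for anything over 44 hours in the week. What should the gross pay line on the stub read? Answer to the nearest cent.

€2279.20

Mon: 6:48 AM–6:36 PM = 11 h 48 min; less 45 min break → 11 h 3 min
Tue: 7:19 AM–4:20 PM = 9 h 1 min; less 45 min break → 8 h 16 min
Wed: 9:54 AM–8:00 PM = 10 h 6 min; less 45 min break → 9 h 21 min
Thu: 6:08 AM–2:20 PM = 8 h 12 min; less 45 min break → 7 h 27 min
Fri: 9:11 AM–7:01 PM = 9 h 50 min; less 45 min break → 9 h 5 min
Sat: 7:41 AM–6:58 PM = 11 h 17 min; less 45 min break → 10 h 32 min
Total worked: 55 h 44 min = 3344 min.
Regular 44 h 0 min = 2640 min at €37.00/h; overtime 11 h 44 min = 704 min at €55.50/h.
Pay = (2640 × €37.00 + 704 × €55.50) ÷ 60 = €2279.20.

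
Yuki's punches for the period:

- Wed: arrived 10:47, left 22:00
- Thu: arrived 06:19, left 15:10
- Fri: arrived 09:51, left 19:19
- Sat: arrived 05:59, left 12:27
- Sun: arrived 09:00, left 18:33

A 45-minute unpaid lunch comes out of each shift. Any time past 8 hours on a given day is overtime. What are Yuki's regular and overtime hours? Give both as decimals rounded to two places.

Wed: 10:47–22:00 = 11 h 13 min; less 45 min break → 10 h 28 min
Thu: 06:19–15:10 = 8 h 51 min; less 45 min break → 8 h 6 min
Fri: 09:51–19:19 = 9 h 28 min; less 45 min break → 8 h 43 min
Sat: 05:59–12:27 = 6 h 28 min; less 45 min break → 5 h 43 min
Sun: 09:00–18:33 = 9 h 33 min; less 45 min break → 8 h 48 min
Wed reg 8 h 0 min / OT 2 h 28 min; Thu reg 8 h 0 min / OT 0 h 6 min; Fri reg 8 h 0 min / OT 0 h 43 min; Sat reg 5 h 43 min / OT 0 h 0 min; Sun reg 8 h 0 min / OT 0 h 48 min.
Totals: regular 37 h 43 min, overtime 4 h 5 min.

Regular 37.72 hours, overtime 4.08 hours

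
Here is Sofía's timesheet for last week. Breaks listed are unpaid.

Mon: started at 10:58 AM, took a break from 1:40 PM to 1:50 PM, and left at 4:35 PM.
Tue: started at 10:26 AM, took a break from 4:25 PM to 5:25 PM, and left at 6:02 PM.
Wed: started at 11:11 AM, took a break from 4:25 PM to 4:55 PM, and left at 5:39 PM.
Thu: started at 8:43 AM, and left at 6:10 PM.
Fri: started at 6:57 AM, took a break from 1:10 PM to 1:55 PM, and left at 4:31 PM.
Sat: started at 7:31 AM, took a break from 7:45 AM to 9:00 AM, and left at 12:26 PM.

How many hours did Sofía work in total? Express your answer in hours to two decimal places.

Mon: 10:58 AM–4:35 PM = 5 h 37 min; less 10 min break → 5 h 27 min
Tue: 10:26 AM–6:02 PM = 7 h 36 min; less 60 min break → 6 h 36 min
Wed: 11:11 AM–5:39 PM = 6 h 28 min; less 30 min break → 5 h 58 min
Thu: 8:43 AM–6:10 PM = 9 h 27 min
Fri: 6:57 AM–4:31 PM = 9 h 34 min; less 45 min break → 8 h 49 min
Sat: 7:31 AM–12:26 PM = 4 h 55 min; less 75 min break → 3 h 40 min
Total: 5 h 27 min + 6 h 36 min + 5 h 58 min + 9 h 27 min + 8 h 49 min + 3 h 40 min = 39 h 57 min.

39.95 hours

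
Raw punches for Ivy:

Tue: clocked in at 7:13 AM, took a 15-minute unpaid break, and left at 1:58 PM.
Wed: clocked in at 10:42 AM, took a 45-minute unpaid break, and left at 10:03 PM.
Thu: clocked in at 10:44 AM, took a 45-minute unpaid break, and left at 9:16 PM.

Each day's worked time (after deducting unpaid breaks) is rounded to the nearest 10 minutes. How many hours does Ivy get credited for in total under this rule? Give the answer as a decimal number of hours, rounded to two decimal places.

Tue: 7:13 AM–1:58 PM = 6 h 45 min − 15 min = 6 h 30 min → rounds to 6 h 30 min
Wed: 10:42 AM–10:03 PM = 11 h 21 min − 45 min = 10 h 36 min → rounds to 10 h 40 min
Thu: 10:44 AM–9:16 PM = 10 h 32 min − 45 min = 9 h 47 min → rounds to 9 h 50 min
Total credited: 27 h 0 min.

27.00 hours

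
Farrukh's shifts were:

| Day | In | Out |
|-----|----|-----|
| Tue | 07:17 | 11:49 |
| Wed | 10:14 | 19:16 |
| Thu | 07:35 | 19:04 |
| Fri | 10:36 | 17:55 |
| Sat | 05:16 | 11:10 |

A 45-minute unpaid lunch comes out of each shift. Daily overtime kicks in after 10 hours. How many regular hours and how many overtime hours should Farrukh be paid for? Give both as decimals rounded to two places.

Regular 33.78 hours, overtime 0.73 hours

Tue: 07:17–11:49 = 4 h 32 min; less 45 min break → 3 h 47 min
Wed: 10:14–19:16 = 9 h 2 min; less 45 min break → 8 h 17 min
Thu: 07:35–19:04 = 11 h 29 min; less 45 min break → 10 h 44 min
Fri: 10:36–17:55 = 7 h 19 min; less 45 min break → 6 h 34 min
Sat: 05:16–11:10 = 5 h 54 min; less 45 min break → 5 h 9 min
Tue reg 3 h 47 min / OT 0 h 0 min; Wed reg 8 h 17 min / OT 0 h 0 min; Thu reg 10 h 0 min / OT 0 h 44 min; Fri reg 6 h 34 min / OT 0 h 0 min; Sat reg 5 h 9 min / OT 0 h 0 min.
Totals: regular 33 h 47 min, overtime 0 h 44 min.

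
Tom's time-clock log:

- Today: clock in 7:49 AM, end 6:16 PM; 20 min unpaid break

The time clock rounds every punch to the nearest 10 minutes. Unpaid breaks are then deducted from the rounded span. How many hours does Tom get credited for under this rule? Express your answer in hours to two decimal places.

10.17 hours

Today: in 7:49 AM→7:50 AM, out 6:16 PM→6:20 PM; 10 h 30 min − 20 min = 10 h 10 min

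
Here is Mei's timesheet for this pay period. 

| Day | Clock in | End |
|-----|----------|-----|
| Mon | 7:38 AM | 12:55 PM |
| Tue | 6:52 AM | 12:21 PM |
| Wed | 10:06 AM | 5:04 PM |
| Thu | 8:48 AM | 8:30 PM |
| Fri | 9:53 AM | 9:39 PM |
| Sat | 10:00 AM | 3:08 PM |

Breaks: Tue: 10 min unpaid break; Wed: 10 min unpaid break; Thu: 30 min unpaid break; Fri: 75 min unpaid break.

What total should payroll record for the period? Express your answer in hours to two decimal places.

Mon: 7:38 AM–12:55 PM = 5 h 17 min
Tue: 6:52 AM–12:21 PM = 5 h 29 min; less 10 min break → 5 h 19 min
Wed: 10:06 AM–5:04 PM = 6 h 58 min; less 10 min break → 6 h 48 min
Thu: 8:48 AM–8:30 PM = 11 h 42 min; less 30 min break → 11 h 12 min
Fri: 9:53 AM–9:39 PM = 11 h 46 min; less 75 min break → 10 h 31 min
Sat: 10:00 AM–3:08 PM = 5 h 8 min
Total: 5 h 17 min + 5 h 19 min + 6 h 48 min + 11 h 12 min + 10 h 31 min + 5 h 8 min = 44 h 15 min.

44.25 hours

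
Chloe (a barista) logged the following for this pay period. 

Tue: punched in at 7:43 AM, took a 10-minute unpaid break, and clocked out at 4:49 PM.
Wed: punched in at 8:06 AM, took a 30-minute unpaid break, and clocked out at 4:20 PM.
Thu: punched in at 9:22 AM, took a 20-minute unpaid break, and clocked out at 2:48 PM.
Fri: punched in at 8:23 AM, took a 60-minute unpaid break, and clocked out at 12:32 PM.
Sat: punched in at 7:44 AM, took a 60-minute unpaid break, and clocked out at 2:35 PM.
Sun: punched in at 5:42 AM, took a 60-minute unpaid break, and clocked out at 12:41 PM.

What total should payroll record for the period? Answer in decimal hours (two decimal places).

36.75 hours

Tue: 7:43 AM–4:49 PM = 9 h 6 min; less 10 min break → 8 h 56 min
Wed: 8:06 AM–4:20 PM = 8 h 14 min; less 30 min break → 7 h 44 min
Thu: 9:22 AM–2:48 PM = 5 h 26 min; less 20 min break → 5 h 6 min
Fri: 8:23 AM–12:32 PM = 4 h 9 min; less 60 min break → 3 h 9 min
Sat: 7:44 AM–2:35 PM = 6 h 51 min; less 60 min break → 5 h 51 min
Sun: 5:42 AM–12:41 PM = 6 h 59 min; less 60 min break → 5 h 59 min
Total: 8 h 56 min + 7 h 44 min + 5 h 6 min + 3 h 9 min + 5 h 51 min + 5 h 59 min = 36 h 45 min.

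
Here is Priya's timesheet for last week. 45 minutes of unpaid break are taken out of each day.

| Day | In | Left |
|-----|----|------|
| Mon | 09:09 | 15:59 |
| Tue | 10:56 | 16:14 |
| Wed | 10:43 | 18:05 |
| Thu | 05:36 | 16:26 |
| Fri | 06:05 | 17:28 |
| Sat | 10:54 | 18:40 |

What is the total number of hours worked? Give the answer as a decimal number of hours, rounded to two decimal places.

Mon: 09:09–15:59 = 6 h 50 min; less 45 min break → 6 h 5 min
Tue: 10:56–16:14 = 5 h 18 min; less 45 min break → 4 h 33 min
Wed: 10:43–18:05 = 7 h 22 min; less 45 min break → 6 h 37 min
Thu: 05:36–16:26 = 10 h 50 min; less 45 min break → 10 h 5 min
Fri: 06:05–17:28 = 11 h 23 min; less 45 min break → 10 h 38 min
Sat: 10:54–18:40 = 7 h 46 min; less 45 min break → 7 h 1 min
Total: 6 h 5 min + 4 h 33 min + 6 h 37 min + 10 h 5 min + 10 h 38 min + 7 h 1 min = 44 h 59 min.

44.98 hours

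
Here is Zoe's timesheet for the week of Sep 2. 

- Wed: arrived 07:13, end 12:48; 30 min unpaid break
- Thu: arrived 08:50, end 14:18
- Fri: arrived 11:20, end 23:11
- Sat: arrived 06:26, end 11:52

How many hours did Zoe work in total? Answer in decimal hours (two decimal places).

Wed: 07:13–12:48 = 5 h 35 min; less 30 min break → 5 h 5 min
Thu: 08:50–14:18 = 5 h 28 min
Fri: 11:20–23:11 = 11 h 51 min
Sat: 06:26–11:52 = 5 h 26 min
Total: 5 h 5 min + 5 h 28 min + 11 h 51 min + 5 h 26 min = 27 h 50 min.

27.83 hours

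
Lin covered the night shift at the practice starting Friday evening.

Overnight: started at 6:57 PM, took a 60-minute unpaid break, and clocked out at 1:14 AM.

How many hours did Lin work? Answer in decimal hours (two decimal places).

Overnight: 6:57 PM → midnight = 5 h 3 min; midnight → 1:14 AM = 1 h 14 min; span 6 h 17 min; less 60 min break → 5 h 17 min

5.28 hours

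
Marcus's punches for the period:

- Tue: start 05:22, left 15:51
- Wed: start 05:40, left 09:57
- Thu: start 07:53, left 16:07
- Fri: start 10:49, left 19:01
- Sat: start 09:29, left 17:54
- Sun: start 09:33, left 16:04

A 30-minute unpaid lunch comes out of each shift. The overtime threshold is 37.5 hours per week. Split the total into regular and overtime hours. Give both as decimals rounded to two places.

Tue: 05:22–15:51 = 10 h 29 min; less 30 min break → 9 h 59 min
Wed: 05:40–09:57 = 4 h 17 min; less 30 min break → 3 h 47 min
Thu: 07:53–16:07 = 8 h 14 min; less 30 min break → 7 h 44 min
Fri: 10:49–19:01 = 8 h 12 min; less 30 min break → 7 h 42 min
Sat: 09:29–17:54 = 8 h 25 min; less 30 min break → 7 h 55 min
Sun: 09:33–16:04 = 6 h 31 min; less 30 min break → 6 h 1 min
Total worked: 43 h 8 min = 43.13 h.
Threshold 37.5 h → overtime 5 h 38 min, regular 37 h 30 min.

Regular 37.50 hours, overtime 5.63 hours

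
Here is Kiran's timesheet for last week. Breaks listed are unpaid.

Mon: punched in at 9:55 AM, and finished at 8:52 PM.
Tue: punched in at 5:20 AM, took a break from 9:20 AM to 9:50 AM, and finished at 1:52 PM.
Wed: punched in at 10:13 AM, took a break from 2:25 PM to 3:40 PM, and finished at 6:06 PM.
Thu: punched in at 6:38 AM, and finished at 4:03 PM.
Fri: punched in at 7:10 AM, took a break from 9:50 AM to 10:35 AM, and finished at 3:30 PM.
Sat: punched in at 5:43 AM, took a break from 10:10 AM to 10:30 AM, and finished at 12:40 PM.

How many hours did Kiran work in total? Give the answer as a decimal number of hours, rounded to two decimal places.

Mon: 9:55 AM–8:52 PM = 10 h 57 min
Tue: 5:20 AM–1:52 PM = 8 h 32 min; less 30 min break → 8 h 2 min
Wed: 10:13 AM–6:06 PM = 7 h 53 min; less 75 min break → 6 h 38 min
Thu: 6:38 AM–4:03 PM = 9 h 25 min
Fri: 7:10 AM–3:30 PM = 8 h 20 min; less 45 min break → 7 h 35 min
Sat: 5:43 AM–12:40 PM = 6 h 57 min; less 20 min break → 6 h 37 min
Total: 10 h 57 min + 8 h 2 min + 6 h 38 min + 9 h 25 min + 7 h 35 min + 6 h 37 min = 49 h 14 min.

49.23 hours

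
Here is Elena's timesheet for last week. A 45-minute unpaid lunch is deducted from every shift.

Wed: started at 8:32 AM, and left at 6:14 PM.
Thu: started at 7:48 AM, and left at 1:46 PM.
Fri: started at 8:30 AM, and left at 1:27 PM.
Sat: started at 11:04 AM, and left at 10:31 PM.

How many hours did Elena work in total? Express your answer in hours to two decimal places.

Wed: 8:32 AM–6:14 PM = 9 h 42 min; less 45 min break → 8 h 57 min
Thu: 7:48 AM–1:46 PM = 5 h 58 min; less 45 min break → 5 h 13 min
Fri: 8:30 AM–1:27 PM = 4 h 57 min; less 45 min break → 4 h 12 min
Sat: 11:04 AM–10:31 PM = 11 h 27 min; less 45 min break → 10 h 42 min
Total: 8 h 57 min + 5 h 13 min + 4 h 12 min + 10 h 42 min = 29 h 4 min.

29.07 hours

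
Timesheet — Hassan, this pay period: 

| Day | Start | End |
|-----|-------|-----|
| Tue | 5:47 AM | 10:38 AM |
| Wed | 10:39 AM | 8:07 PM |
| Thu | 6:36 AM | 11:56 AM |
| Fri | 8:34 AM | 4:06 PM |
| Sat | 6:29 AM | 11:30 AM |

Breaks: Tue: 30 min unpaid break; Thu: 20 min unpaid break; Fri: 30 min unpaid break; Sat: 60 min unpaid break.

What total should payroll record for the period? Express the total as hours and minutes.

Tue: 5:47 AM–10:38 AM = 4 h 51 min; less 30 min break → 4 h 21 min
Wed: 10:39 AM–8:07 PM = 9 h 28 min
Thu: 6:36 AM–11:56 AM = 5 h 20 min; less 20 min break → 5 h 0 min
Fri: 8:34 AM–4:06 PM = 7 h 32 min; less 30 min break → 7 h 2 min
Sat: 6:29 AM–11:30 AM = 5 h 1 min; less 60 min break → 4 h 1 min
Total: 4 h 21 min + 9 h 28 min + 5 h 0 min + 7 h 2 min + 4 h 1 min = 29 h 52 min.

29 h 52 min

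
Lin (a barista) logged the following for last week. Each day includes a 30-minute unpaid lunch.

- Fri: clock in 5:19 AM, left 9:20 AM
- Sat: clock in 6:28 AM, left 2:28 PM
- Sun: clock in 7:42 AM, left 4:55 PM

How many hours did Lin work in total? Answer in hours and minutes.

19 h 44 min

Fri: 5:19 AM–9:20 AM = 4 h 1 min; less 30 min break → 3 h 31 min
Sat: 6:28 AM–2:28 PM = 8 h 0 min; less 30 min break → 7 h 30 min
Sun: 7:42 AM–4:55 PM = 9 h 13 min; less 30 min break → 8 h 43 min
Total: 3 h 31 min + 7 h 30 min + 8 h 43 min = 19 h 44 min.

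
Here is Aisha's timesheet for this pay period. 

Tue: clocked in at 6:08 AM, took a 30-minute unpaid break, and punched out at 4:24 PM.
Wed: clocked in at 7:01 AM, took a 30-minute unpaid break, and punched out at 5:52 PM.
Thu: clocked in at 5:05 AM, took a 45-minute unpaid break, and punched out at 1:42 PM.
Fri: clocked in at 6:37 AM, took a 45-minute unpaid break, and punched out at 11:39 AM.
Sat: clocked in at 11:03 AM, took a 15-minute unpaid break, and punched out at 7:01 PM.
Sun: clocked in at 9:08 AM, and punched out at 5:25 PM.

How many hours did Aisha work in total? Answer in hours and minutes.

Tue: 6:08 AM–4:24 PM = 10 h 16 min; less 30 min break → 9 h 46 min
Wed: 7:01 AM–5:52 PM = 10 h 51 min; less 30 min break → 10 h 21 min
Thu: 5:05 AM–1:42 PM = 8 h 37 min; less 45 min break → 7 h 52 min
Fri: 6:37 AM–11:39 AM = 5 h 2 min; less 45 min break → 4 h 17 min
Sat: 11:03 AM–7:01 PM = 7 h 58 min; less 15 min break → 7 h 43 min
Sun: 9:08 AM–5:25 PM = 8 h 17 min
Total: 9 h 46 min + 10 h 21 min + 7 h 52 min + 4 h 17 min + 7 h 43 min + 8 h 17 min = 48 h 16 min.

48 h 16 min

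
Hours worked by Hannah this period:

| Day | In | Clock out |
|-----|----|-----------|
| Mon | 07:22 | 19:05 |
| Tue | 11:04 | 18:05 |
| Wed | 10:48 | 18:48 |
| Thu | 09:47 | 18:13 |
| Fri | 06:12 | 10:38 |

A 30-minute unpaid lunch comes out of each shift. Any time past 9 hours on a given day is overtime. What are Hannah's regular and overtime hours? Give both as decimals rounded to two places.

Mon: 07:22–19:05 = 11 h 43 min; less 30 min break → 11 h 13 min
Tue: 11:04–18:05 = 7 h 1 min; less 30 min break → 6 h 31 min
Wed: 10:48–18:48 = 8 h 0 min; less 30 min break → 7 h 30 min
Thu: 09:47–18:13 = 8 h 26 min; less 30 min break → 7 h 56 min
Fri: 06:12–10:38 = 4 h 26 min; less 30 min break → 3 h 56 min
Mon reg 9 h 0 min / OT 2 h 13 min; Tue reg 6 h 31 min / OT 0 h 0 min; Wed reg 7 h 30 min / OT 0 h 0 min; Thu reg 7 h 56 min / OT 0 h 0 min; Fri reg 3 h 56 min / OT 0 h 0 min.
Totals: regular 34 h 53 min, overtime 2 h 13 min.

Regular 34.88 hours, overtime 2.22 hours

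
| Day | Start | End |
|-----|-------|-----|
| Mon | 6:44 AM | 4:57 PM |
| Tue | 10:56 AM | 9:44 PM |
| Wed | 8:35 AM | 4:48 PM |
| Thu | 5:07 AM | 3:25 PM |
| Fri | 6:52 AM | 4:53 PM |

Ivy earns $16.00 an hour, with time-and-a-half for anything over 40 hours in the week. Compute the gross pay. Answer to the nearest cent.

$869.20

Mon: 6:44 AM–4:57 PM = 10 h 13 min
Tue: 10:56 AM–9:44 PM = 10 h 48 min
Wed: 8:35 AM–4:48 PM = 8 h 13 min
Thu: 5:07 AM–3:25 PM = 10 h 18 min
Fri: 6:52 AM–4:53 PM = 10 h 1 min
Total worked: 49 h 33 min = 2973 min.
Regular 40 h 0 min = 2400 min at $16.00/h; overtime 9 h 33 min = 573 min at $24.00/h.
Pay = (2400 × $16.00 + 573 × $24.00) ÷ 60 = $869.20.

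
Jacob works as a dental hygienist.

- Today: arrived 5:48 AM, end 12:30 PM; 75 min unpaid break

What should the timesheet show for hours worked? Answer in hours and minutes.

Today: 5:48 AM–12:30 PM = 6 h 42 min; less 75 min break → 5 h 27 min

5 h 27 min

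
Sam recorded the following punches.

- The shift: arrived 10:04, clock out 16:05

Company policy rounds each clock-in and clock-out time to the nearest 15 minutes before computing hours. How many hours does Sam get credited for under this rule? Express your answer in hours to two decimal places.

The shift: in 10:04→10:00, out 16:05→16:00; 6 h 0 min

6.00 hours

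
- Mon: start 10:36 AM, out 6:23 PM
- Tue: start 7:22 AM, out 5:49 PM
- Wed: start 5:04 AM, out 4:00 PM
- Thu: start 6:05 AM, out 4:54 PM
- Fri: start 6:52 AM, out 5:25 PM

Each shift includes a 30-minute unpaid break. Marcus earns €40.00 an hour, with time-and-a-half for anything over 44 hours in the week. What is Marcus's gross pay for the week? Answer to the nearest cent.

Mon: 10:36 AM–6:23 PM = 7 h 47 min; less 30 min break → 7 h 17 min
Tue: 7:22 AM–5:49 PM = 10 h 27 min; less 30 min break → 9 h 57 min
Wed: 5:04 AM–4:00 PM = 10 h 56 min; less 30 min break → 10 h 26 min
Thu: 6:05 AM–4:54 PM = 10 h 49 min; less 30 min break → 10 h 19 min
Fri: 6:52 AM–5:25 PM = 10 h 33 min; less 30 min break → 10 h 3 min
Total worked: 48 h 2 min = 2882 min.
Regular 44 h 0 min = 2640 min at €40.00/h; overtime 4 h 2 min = 242 min at €60.00/h.
Pay = (2640 × €40.00 + 242 × €60.00) ÷ 60 = €2002.00.

€2002.00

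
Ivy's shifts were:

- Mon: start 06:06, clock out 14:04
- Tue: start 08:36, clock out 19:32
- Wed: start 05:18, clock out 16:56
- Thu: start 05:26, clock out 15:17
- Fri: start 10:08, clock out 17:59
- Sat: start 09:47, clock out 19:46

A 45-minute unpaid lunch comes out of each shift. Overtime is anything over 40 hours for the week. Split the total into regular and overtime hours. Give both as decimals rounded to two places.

Mon: 06:06–14:04 = 7 h 58 min; less 45 min break → 7 h 13 min
Tue: 08:36–19:32 = 10 h 56 min; less 45 min break → 10 h 11 min
Wed: 05:18–16:56 = 11 h 38 min; less 45 min break → 10 h 53 min
Thu: 05:26–15:17 = 9 h 51 min; less 45 min break → 9 h 6 min
Fri: 10:08–17:59 = 7 h 51 min; less 45 min break → 7 h 6 min
Sat: 09:47–19:46 = 9 h 59 min; less 45 min break → 9 h 14 min
Total worked: 53 h 43 min = 53.72 h.
Threshold 40 h → overtime 13 h 43 min, regular 40 h 0 min.

Regular 40.00 hours, overtime 13.72 hours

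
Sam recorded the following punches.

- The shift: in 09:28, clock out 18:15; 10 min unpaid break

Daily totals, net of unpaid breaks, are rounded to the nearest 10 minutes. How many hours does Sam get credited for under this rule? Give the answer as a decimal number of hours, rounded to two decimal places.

The shift: 09:28–18:15 = 8 h 47 min − 10 min = 8 h 37 min → rounds to 8 h 40 min

8.67 hours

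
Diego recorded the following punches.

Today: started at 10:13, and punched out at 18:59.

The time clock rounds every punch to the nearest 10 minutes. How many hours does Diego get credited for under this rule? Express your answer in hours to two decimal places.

Today: in 10:13→10:10, out 18:59→19:00; 8 h 50 min

8.83 hours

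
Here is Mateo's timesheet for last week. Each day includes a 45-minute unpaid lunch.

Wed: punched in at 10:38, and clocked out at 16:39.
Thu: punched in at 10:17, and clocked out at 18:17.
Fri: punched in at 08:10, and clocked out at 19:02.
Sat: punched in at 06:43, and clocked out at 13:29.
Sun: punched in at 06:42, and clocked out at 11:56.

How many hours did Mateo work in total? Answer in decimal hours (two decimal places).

Wed: 10:38–16:39 = 6 h 1 min; less 45 min break → 5 h 16 min
Thu: 10:17–18:17 = 8 h 0 min; less 45 min break → 7 h 15 min
Fri: 08:10–19:02 = 10 h 52 min; less 45 min break → 10 h 7 min
Sat: 06:43–13:29 = 6 h 46 min; less 45 min break → 6 h 1 min
Sun: 06:42–11:56 = 5 h 14 min; less 45 min break → 4 h 29 min
Total: 5 h 16 min + 7 h 15 min + 10 h 7 min + 6 h 1 min + 4 h 29 min = 33 h 8 min.

33.13 hours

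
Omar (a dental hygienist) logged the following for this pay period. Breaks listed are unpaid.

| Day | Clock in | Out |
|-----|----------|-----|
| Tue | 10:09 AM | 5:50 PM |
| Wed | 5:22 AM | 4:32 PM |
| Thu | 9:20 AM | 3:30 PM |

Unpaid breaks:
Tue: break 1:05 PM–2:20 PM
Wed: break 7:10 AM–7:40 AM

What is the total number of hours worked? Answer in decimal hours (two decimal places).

23.27 hours

Tue: 10:09 AM–5:50 PM = 7 h 41 min; less 75 min break → 6 h 26 min
Wed: 5:22 AM–4:32 PM = 11 h 10 min; less 30 min break → 10 h 40 min
Thu: 9:20 AM–3:30 PM = 6 h 10 min
Total: 6 h 26 min + 10 h 40 min + 6 h 10 min = 23 h 16 min.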